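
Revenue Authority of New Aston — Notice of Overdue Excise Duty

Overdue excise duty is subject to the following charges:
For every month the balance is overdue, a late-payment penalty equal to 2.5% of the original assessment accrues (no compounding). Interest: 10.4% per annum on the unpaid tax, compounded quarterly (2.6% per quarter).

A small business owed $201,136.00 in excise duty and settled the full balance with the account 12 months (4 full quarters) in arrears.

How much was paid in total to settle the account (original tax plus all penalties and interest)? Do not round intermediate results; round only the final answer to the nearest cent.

Late-payment penalty: 12 × 2.5% × $201,136.00 = $60,340.80
Interest: $201,136.00 × ((1 + 0.026)^4 − 1) = $201,136.00 × 0.1081268… = $21,748.1842…
Total = $201,136.00 + $60,340.8000 + $21,748.1842… = $283,224.98

$283,224.98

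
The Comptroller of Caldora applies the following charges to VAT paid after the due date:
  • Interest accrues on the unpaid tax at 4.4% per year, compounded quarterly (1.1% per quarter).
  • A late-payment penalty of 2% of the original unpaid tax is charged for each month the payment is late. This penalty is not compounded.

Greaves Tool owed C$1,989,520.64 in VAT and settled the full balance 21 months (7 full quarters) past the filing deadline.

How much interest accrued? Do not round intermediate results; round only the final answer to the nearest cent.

Interest: C$1,989,520.64 × ((1 + 0.011)^7 − 1) = C$1,989,520.64 × 0.0795881… = C$158,342.1693…

C$158,342.17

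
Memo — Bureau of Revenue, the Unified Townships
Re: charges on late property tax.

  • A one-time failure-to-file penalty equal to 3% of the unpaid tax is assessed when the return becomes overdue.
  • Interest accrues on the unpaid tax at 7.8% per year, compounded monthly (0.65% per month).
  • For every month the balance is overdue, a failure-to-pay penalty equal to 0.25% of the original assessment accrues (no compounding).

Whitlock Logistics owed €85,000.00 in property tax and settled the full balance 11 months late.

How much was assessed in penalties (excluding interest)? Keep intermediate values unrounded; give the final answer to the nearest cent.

Failure-to-file penalty: 3% × €85,000.00 = €2,550.00
Failure-to-pay penalty = 0.25% × €85,000.00 × 11 mo = €2,337.50
Total penalty = €2,550.00 + €2,337.50 = €4,887.50

€4,887.50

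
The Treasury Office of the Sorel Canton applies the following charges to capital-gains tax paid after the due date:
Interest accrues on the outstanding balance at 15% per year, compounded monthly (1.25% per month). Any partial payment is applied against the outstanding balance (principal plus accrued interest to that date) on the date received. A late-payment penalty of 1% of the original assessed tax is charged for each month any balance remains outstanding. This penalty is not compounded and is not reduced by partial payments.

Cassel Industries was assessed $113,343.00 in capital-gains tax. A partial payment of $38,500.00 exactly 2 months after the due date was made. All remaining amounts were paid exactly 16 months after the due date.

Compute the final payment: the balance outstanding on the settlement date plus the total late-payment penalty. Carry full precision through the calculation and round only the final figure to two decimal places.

$110,587.56

Balance at month 2: $113,343.0000 × (1 + 0.0125)^2 = $116,194.2848…
After $38,500.00 payment: $116,194.2848… − $38,500.00 = $77,694.2848…
Balance at month 16: $77,694.2848… × (1 + 0.0125)^14 = $92,452.6832…
Penalty: 16 × 1% × $113,343.00 = $18,134.88
Final settlement = outstanding balance + penalty = $92,452.6832… + $18,134.88 = $110,587.56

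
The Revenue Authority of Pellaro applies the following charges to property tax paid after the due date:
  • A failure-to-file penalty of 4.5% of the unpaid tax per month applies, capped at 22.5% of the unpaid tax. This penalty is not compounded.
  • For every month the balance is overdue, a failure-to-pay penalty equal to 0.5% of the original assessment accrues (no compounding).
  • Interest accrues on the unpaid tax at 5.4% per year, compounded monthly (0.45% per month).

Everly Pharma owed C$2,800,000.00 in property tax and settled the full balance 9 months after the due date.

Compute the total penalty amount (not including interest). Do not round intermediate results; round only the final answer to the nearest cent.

C$756,000.00

Failure-to-file: 9 × 4.5% × C$2,800,000.00 = C$1,134,000.00, capped at 22.5% × C$2,800,000.00 = C$630,000.00
Failure-to-pay penalty: 9 × 0.5% × C$2,800,000.00 = C$126,000.00
Total penalty = C$630,000.00 + C$126,000.00 = C$756,000.00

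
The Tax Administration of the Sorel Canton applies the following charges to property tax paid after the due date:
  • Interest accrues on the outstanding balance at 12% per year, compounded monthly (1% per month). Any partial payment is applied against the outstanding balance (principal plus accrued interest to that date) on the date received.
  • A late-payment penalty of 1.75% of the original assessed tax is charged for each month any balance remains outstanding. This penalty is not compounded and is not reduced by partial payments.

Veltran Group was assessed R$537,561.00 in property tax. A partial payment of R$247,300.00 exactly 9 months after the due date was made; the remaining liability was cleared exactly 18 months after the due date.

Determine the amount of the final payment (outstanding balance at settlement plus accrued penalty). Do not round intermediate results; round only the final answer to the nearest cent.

Balance at month 9: R$537,561.0000 × (1 + 0.01)^9 = R$587,922.5489…
After R$247,300.00 payment: R$587,922.5489… − R$247,300.00 = R$340,622.5489…
Balance at month 18: R$340,622.5489… × (1 + 0.01)^9 = R$372,533.8652…
Penalty: 18 × 1.75% × R$537,561.00 = R$169,331.72…
Final settlement = outstanding balance + penalty = R$372,533.8652… + R$169,331.72… = R$541,865.58

R$541,865.58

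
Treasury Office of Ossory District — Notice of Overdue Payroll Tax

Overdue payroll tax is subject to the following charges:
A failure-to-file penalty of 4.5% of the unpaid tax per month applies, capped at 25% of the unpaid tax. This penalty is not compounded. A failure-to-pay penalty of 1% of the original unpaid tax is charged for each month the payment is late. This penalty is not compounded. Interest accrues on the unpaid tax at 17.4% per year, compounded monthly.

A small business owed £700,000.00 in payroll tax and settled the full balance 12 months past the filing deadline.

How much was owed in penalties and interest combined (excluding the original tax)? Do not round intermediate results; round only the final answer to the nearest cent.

Failure-to-file: 12 × 4.5% × £700,000.00 = £378,000.00, capped at 25% × £700,000.00 = £175,000.00
Failure-to-pay penalty: 12 × 1% × £700,000.00 = £84,000.00
Interest (17.4%/yr ÷ 12 = 1.45%/month): £700,000.00 × ((1 + 0.0145)^12 − 1) = £131,998.7167…
Penalties + interest = £259,000.0000 + £131,998.7167… = £390,998.72

£390,998.72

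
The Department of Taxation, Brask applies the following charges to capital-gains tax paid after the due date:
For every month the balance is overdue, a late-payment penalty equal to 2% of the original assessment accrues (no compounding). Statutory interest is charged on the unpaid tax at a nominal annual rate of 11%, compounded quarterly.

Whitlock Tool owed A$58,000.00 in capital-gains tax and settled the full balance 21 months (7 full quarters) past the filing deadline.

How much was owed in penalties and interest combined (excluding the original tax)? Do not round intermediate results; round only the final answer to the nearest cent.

Late-payment penalty = 2% × A$58,000.00 × 21 mo = A$24,360.00
Interest (11%/yr ÷ 4 = 2.75%/quarter): A$58,000.00 × ((1 + 0.0275)^7 − 1) = A$12,129.5105…
Penalties + interest = A$24,360.0000 + A$12,129.5105… = A$36,489.51

A$36,489.51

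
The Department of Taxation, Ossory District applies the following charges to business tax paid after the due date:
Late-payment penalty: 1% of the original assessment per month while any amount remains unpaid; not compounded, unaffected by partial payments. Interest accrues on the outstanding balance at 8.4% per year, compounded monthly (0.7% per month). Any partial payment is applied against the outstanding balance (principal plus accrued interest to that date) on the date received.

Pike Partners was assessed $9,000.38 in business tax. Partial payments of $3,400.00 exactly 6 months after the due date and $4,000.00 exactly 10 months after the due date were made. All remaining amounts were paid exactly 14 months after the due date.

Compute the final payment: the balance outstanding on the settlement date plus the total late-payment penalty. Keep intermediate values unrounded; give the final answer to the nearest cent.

$3,475.44

Balance at month 6: $9,000.3800 × (1 + 0.007)^6 = $9,385.0733…
After $3,400.00 payment: $9,385.0733… − $3,400.00 = $5,985.0733…
Balance at month 10: $5,985.0733… × (1 + 0.007)^4 = $6,154.4232…
After $4,000.00 payment: $6,154.4232… − $4,000.00 = $2,154.4232…
Balance at month 14: $2,154.4232… × (1 + 0.007)^4 = $2,215.3834…
Penalty: 14 × 1% × $9,000.38 = $1,260.05…
Final settlement = outstanding balance + penalty = $2,215.3834… + $1,260.05… = $3,475.44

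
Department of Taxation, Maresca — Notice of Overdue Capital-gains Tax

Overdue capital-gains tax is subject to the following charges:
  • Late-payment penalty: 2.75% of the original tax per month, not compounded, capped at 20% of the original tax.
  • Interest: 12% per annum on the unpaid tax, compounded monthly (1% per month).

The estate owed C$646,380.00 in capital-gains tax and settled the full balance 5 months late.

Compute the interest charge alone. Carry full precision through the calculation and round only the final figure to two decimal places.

C$32,971.88

Interest: C$646,380.00 × ((1 + 0.01)^5 − 1) = C$646,380.00 × 0.0510101… = C$32,971.8762…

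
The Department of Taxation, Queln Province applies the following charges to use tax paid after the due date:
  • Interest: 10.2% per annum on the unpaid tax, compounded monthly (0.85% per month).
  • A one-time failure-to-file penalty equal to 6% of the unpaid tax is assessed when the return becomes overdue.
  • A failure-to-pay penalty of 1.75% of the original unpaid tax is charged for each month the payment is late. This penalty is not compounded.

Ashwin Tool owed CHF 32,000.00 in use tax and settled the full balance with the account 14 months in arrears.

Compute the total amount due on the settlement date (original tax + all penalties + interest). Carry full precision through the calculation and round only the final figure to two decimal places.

CHF 45,785.72

Failure-to-file penalty: 6% × CHF 32,000.00 = CHF 1,920.00
Failure-to-pay penalty = 1.75% × CHF 32,000.00 × 14 mo = CHF 7,840.00
Interest: CHF 32,000.00 × ((1 + 0.0085)^14 − 1) = CHF 32,000.00 × 0.1258036… = CHF 4,025.7154…
Total = CHF 32,000.00 + CHF 9,760.0000 + CHF 4,025.7154… = CHF 45,785.72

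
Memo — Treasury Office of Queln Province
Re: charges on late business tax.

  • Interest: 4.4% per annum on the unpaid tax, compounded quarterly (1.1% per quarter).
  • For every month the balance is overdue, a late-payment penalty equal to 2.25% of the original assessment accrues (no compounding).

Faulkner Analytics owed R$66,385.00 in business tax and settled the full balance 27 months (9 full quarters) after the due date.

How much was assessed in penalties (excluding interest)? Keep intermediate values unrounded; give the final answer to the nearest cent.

Late-payment penalty: 27 × 2.25% × R$66,385.00 = R$40,328.89…

R$40,328.89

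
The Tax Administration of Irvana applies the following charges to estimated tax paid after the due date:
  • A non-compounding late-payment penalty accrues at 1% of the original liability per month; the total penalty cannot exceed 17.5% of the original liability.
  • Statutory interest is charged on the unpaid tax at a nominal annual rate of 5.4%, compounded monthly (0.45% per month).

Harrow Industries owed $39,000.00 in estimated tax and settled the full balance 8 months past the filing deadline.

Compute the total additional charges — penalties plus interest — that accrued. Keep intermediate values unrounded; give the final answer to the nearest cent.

$4,546.31

Penalty: 8 × 1% × $39,000.00 = $3,120.00 (below the 17.5% cap of $6,825.00)
Interest: $39,000.00 × ((1 + 0.0045)^8 − 1) = $39,000.00 × 0.0365721… = $1,426.3131…
Penalties + interest = $3,120.0000 + $1,426.3131… = $4,546.31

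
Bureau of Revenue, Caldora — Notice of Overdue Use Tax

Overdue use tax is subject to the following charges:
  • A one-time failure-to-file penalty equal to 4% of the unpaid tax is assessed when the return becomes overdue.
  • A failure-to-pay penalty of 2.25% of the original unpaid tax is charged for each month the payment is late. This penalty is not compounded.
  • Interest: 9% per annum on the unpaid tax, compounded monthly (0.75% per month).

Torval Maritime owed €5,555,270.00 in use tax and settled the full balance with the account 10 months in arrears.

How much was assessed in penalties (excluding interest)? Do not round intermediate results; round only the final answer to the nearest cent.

€1,472,146.55

Failure-to-file penalty: 4% × €5,555,270.00 = €222,210.80
Failure-to-pay penalty: 10 × 2.25% × €5,555,270.00 = €1,249,935.75
Total penalty = €222,210.80 + €1,249,935.75 = €1,472,146.55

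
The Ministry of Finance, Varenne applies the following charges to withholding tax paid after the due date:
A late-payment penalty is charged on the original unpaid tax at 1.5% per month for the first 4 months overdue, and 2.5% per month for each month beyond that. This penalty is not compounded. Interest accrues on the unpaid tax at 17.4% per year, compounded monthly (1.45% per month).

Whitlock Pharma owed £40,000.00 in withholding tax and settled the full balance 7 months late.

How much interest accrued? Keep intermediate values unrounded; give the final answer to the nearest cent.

Interest: £40,000.00 × ((1 + 0.0145)^7 − 1) = £40,000.00 × 0.1060235… = £4,240.9405…

£4,240.94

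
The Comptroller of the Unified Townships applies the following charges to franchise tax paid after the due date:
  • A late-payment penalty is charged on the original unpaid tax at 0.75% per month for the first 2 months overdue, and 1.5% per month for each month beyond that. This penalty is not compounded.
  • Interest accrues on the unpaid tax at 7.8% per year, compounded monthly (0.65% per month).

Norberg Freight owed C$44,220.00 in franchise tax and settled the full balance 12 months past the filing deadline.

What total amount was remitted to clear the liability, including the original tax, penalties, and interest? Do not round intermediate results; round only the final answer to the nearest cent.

Penalty, months 1–2: 2 × 0.75% × C$44,220.00 = C$663.30
Penalty, months 3–12: 10 × 1.5% × C$44,220.00 = C$6,633.00
Interest: C$44,220.00 × ((1 + 0.0065)^12 − 1) = C$44,220.00 × 0.0808498… = C$3,575.1786…
Total = C$44,220.00 + C$7,296.3000 + C$3,575.1786… = C$55,091.48

C$55,091.48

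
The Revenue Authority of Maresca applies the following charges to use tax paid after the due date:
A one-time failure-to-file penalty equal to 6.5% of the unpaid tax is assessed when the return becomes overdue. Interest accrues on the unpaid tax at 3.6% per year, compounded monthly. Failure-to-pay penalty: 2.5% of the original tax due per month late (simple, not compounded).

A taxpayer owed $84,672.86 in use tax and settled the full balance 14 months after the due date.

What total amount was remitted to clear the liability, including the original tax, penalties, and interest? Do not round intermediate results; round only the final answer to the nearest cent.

$123,438.54

Failure-to-file penalty: 6.5% × $84,672.86 = $5,503.74…
Failure-to-pay penalty = 2.5% × $84,672.86 × 14 mo = $29,635.50…
Interest (3.6%/yr ÷ 12 = 0.3%/month): $84,672.86 × ((1 + 0.003)^14 − 1) = $3,626.4463…
Total = $84,672.86 + $35,139.2369 + $3,626.4463… = $123,438.54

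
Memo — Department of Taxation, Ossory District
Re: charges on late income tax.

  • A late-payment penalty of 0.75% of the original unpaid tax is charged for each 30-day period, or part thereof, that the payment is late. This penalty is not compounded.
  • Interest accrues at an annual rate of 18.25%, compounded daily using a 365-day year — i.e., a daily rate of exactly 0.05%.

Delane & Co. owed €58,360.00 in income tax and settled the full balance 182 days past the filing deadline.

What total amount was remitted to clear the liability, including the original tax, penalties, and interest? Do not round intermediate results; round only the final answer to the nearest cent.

Penalty periods: ⌈182/30⌉ = 7; penalty = 7 × 0.75% × €58,360.00 = €3,063.90
Interest: €58,360.00 × ((1 + 0.0005)^182 − 1) = €58,360.00 × 0.09524410… = €5,558.4455…
Total = €58,360.00 + €3,063.9000 + €5,558.4455… = €66,982.35

€66,982.35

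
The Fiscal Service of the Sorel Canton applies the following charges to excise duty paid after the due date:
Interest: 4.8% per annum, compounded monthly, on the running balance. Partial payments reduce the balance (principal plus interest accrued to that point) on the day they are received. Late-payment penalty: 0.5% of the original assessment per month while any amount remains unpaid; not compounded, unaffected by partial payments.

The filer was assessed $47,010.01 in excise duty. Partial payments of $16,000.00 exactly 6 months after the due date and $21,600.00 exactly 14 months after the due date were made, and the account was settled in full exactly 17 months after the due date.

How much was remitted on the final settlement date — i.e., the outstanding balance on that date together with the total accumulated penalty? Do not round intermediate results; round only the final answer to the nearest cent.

$15,728.42

Monthly rate = 4.8% ÷ 12 = 0.4%
Balance at month 6: $47,010.0100 × (1 + 0.004)^6 = $48,149.5930…
After $16,000.00 payment: $48,149.5930… − $16,000.00 = $32,149.5930…
Balance at month 14: $32,149.5930… × (1 + 0.004)^8 = $33,192.8988…
After $21,600.00 payment: $33,192.8988… − $21,600.00 = $11,592.8988…
Balance at month 17: $11,592.8988… × (1 + 0.004)^3 = $11,732.5708…
Penalty: 17 × 0.5% × $47,010.01 = $3,995.85…
Final settlement = outstanding balance + penalty = $11,732.5708… + $3,995.85… = $15,728.42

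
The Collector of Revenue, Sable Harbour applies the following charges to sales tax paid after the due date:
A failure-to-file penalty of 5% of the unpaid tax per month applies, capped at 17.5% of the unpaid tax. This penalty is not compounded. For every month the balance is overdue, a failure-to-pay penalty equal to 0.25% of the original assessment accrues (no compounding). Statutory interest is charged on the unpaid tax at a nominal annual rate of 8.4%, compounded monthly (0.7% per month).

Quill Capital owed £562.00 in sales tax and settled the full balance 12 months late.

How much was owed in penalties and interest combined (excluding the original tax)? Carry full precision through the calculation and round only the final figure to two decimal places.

Failure-to-file: 12 × 5% × £562.00 = £337.20, capped at 17.5% × £562.00 = £98.35
Failure-to-pay penalty = 0.25% × £562.00 × 12 mo = £16.86
Interest: £562.00 × ((1 + 0.007)^12 − 1) = £562.00 × 0.0873107… = £49.0686…
Penalties + interest = £115.2100 + £49.0686… = £164.28

£164.28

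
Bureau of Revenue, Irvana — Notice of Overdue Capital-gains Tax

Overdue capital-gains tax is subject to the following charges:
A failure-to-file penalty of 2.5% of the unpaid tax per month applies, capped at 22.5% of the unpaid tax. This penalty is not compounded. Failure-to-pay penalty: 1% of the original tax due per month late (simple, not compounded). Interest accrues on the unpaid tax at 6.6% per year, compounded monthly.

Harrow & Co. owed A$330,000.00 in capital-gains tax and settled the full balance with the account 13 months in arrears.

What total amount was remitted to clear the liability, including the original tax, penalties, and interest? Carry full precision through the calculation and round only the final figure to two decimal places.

Failure-to-file: 13 × 2.5% × A$330,000.00 = A$107,250.00, capped at 22.5% × A$330,000.00 = A$74,250.00
Failure-to-pay penalty: 13 × 1% × A$330,000.00 = A$42,900.00
Interest (6.6%/yr ÷ 12 = 0.55%/month): A$330,000.00 × ((1 + 0.0055)^13 − 1) = A$24,389.5555…
Total = A$330,000.00 + A$117,150.0000 + A$24,389.5555… = A$471,539.56

A$471,539.56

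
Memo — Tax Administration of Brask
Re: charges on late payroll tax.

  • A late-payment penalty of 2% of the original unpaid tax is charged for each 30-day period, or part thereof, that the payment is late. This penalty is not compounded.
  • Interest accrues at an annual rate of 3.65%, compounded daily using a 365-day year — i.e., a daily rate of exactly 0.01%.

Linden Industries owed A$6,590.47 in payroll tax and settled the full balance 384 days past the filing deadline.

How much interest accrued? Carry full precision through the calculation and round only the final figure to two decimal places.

A$257.98

Interest: A$6,590.47 × ((1 + 0.0001)^384 − 1) = A$6,590.47 × 0.03914481… = A$257.9827…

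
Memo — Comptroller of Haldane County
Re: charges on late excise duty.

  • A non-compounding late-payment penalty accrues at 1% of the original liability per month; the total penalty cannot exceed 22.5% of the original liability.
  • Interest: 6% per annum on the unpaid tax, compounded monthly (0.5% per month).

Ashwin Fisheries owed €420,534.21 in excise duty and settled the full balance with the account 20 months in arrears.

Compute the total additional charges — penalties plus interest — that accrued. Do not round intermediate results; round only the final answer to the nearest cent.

€128,219.02

Penalty: 20 × 1% × €420,534.21 = €84,106.84… (below the 22.5% cap of €94,620.20…)
Interest: €420,534.21 × ((1 + 0.005)^20 − 1) = €420,534.21 × 0.1048956… = €44,112.1787…
Penalties + interest = €84,106.8420 + €44,112.1787… = €128,219.02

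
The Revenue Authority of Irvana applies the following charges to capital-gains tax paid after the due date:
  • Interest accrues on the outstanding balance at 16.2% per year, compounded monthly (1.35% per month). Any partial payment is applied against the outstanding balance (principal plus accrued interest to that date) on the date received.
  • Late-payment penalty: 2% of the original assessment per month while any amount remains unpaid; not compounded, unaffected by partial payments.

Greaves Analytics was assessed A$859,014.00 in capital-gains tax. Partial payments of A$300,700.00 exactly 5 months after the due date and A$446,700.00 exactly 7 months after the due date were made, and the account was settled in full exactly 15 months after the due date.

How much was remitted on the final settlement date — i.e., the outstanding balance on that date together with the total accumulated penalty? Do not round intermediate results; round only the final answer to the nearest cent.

A$466,971.38

Balance at month 5: A$859,014.0000 × (1 + 0.0135)^5 = A$918,584.2760…
After A$300,700.00 payment: A$918,584.2760… − A$300,700.00 = A$617,884.2760…
Balance at month 7: A$617,884.2760… × (1 + 0.0135)^2 = A$634,679.7609…
After A$446,700.00 payment: A$634,679.7609… − A$446,700.00 = A$187,979.7609…
Balance at month 15: A$187,979.7609… × (1 + 0.0135)^8 = A$209,267.1776…
Penalty: 15 × 2% × A$859,014.00 = A$257,704.20
Final settlement = outstanding balance + penalty = A$209,267.1776… + A$257,704.20 = A$466,971.38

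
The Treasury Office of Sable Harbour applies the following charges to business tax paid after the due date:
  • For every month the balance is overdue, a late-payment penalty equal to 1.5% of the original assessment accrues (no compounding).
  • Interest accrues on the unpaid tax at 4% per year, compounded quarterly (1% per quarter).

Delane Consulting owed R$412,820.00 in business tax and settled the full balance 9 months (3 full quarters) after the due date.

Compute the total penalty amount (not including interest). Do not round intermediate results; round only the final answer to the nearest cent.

Late-payment penalty: 9 × 1.5% × R$412,820.00 = R$55,730.70

R$55,730.70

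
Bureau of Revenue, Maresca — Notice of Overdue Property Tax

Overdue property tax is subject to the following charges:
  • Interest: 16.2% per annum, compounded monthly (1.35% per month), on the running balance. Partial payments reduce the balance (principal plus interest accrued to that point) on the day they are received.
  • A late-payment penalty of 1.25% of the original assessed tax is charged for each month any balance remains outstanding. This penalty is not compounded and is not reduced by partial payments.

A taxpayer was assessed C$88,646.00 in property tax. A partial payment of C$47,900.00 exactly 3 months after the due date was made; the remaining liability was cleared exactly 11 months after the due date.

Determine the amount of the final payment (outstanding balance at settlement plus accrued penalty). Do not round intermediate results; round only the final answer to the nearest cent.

C$61,599.95

Balance at month 3: C$88,646.0000 × (1 + 0.0135)^3 = C$92,284.8483…
After C$47,900.00 payment: C$92,284.8483… − C$47,900.00 = C$44,384.8483…
Balance at month 11: C$44,384.8483… × (1 + 0.0135)^8 = C$49,411.1275…
Penalty: 11 × 1.25% × C$88,646.00 = C$12,188.83…
Final settlement = outstanding balance + penalty = C$49,411.1275… + C$12,188.83… = C$61,599.95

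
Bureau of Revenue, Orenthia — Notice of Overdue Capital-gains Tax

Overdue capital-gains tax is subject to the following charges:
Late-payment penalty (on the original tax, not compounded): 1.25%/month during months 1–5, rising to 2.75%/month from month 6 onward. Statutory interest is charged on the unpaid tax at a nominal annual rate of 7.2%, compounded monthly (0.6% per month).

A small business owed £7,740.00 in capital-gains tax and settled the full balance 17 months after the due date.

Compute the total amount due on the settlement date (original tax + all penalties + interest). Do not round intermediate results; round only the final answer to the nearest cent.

£11,606.49

Penalty, months 1–5: 5 × 1.25% × £7,740.00 = £483.75
Penalty, months 6–17: 12 × 2.75% × £7,740.00 = £2,554.20
Interest: £7,740.00 × ((1 + 0.006)^17 − 1) = £7,740.00 × 0.1070460… = £828.5361…
Total = £7,740.00 + £3,037.9500 + £828.5361… = £11,606.49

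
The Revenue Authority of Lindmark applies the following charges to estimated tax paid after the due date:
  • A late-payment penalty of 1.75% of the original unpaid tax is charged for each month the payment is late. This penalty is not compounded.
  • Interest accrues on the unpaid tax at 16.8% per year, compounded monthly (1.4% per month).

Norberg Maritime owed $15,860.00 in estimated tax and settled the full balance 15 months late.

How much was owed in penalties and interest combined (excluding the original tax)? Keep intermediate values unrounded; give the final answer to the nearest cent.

Late-payment penalty: 15 × 1.75% × $15,860.00 = $4,163.25
Interest: $15,860.00 × ((1 + 0.014)^15 − 1) = $15,860.00 × 0.2318826… = $3,677.6582…
Penalties + interest = $4,163.2500 + $3,677.6582… = $7,840.91

$7,840.91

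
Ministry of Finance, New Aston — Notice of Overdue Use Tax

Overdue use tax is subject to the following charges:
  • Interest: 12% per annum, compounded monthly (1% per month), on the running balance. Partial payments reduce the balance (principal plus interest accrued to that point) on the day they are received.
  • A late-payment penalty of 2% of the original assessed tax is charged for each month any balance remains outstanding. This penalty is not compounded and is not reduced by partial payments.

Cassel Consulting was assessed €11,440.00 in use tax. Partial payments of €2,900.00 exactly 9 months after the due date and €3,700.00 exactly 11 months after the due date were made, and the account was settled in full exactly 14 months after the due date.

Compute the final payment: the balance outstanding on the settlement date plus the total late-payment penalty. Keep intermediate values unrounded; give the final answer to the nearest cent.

Balance at month 9: €11,440.0000 × (1 + 0.01)^9 = €12,511.7595…
After €2,900.00 payment: €12,511.7595… − €2,900.00 = €9,611.7595…
Balance at month 11: €9,611.7595… × (1 + 0.01)^2 = €9,804.9559…
After €3,700.00 payment: €9,804.9559… − €3,700.00 = €6,104.9559…
Balance at month 14: €6,104.9559… × (1 + 0.01)^3 = €6,289.9422…
Penalty: 14 × 2% × €11,440.00 = €3,203.20
Final settlement = outstanding balance + penalty = €6,289.9422… + €3,203.20 = €9,493.14

€9,493.14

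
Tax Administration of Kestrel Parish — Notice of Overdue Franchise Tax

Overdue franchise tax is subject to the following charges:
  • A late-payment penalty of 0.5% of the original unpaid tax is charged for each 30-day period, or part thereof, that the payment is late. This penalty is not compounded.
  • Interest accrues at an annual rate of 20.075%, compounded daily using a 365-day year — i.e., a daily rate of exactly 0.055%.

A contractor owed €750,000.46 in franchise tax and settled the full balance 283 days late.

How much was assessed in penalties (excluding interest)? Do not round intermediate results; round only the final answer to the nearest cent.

Penalty periods: ⌈283/30⌉ = 10; penalty = 10 × 0.5% × €750,000.46 = €37,500.02…

€37,500.02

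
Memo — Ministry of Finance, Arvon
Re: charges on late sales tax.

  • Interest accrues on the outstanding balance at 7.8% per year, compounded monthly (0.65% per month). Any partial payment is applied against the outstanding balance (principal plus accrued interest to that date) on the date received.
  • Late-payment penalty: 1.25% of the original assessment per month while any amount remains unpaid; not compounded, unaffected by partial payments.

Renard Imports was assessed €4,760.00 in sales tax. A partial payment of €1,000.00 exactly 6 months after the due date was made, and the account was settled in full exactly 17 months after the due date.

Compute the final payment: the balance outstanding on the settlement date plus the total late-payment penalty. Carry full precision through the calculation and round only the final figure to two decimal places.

Balance at month 6: €4,760.0000 × (1 + 0.0065)^6 = €4,948.6829…
After €1,000.00 payment: €4,948.6829… − €1,000.00 = €3,948.6829…
Balance at month 17: €3,948.6829… × (1 + 0.0065)^11 = €4,240.3708…
Penalty: 17 × 1.25% × €4,760.00 = €1,011.50
Final settlement = outstanding balance + penalty = €4,240.3708… + €1,011.50 = €5,251.87

€5,251.87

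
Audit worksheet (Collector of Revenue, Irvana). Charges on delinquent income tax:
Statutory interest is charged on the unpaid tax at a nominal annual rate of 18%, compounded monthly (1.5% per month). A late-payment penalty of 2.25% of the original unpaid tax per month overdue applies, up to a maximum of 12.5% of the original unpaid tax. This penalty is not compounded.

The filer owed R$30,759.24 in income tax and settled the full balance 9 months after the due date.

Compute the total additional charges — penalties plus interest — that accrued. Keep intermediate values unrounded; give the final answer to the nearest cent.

Penalty (uncapped): 9 × 2.25% × R$30,759.24 = R$6,228.75…; cap = 12.5% × R$30,759.24 = R$3,844.91… → penalty = R$3,844.91…
Interest: R$30,759.24 × ((1 + 0.015)^9 − 1) = R$30,759.24 × 0.1433900… = R$4,410.5667…
Penalties + interest = R$3,844.9050 + R$4,410.5667… = R$8,255.47

R$8,255.47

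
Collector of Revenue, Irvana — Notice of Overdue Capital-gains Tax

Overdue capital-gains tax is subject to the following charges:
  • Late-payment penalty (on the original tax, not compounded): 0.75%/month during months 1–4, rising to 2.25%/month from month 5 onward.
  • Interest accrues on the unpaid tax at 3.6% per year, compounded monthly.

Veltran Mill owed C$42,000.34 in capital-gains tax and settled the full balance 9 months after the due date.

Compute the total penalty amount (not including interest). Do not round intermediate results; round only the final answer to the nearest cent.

C$5,985.05

Penalty, months 1–4: 4 × 0.75% × C$42,000.34 = C$1,260.01…
Penalty, months 5–9: 5 × 2.25% × C$42,000.34 = C$4,725.04…
Total penalty = C$1,260.01… + C$4,725.04… = C$5,985.05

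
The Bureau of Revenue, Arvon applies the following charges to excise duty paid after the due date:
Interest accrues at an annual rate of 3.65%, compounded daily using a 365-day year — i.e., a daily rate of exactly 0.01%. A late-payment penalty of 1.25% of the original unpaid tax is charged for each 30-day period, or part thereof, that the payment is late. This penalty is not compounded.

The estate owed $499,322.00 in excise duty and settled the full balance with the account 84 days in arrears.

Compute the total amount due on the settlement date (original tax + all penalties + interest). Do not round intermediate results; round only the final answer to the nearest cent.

Penalty periods: ⌈84/30⌉ = 3; penalty = 3 × 1.25% × $499,322.00 = $18,724.58…
Interest: $499,322.00 × ((1 + 0.0001)^84 − 1) = $499,322.00 × 0.00843496… = $4,211.7588…
Total = $499,322.00 + $18,724.5750 + $4,211.7588… = $522,258.33

$522,258.33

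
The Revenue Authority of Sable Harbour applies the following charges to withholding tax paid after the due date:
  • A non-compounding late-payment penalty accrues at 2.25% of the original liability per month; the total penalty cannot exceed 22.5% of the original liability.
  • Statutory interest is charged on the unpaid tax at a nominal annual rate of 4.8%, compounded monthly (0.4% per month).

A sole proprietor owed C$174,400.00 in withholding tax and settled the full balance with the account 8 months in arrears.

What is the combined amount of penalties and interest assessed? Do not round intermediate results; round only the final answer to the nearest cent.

Penalty: 8 × 2.25% × C$174,400.00 = C$31,392.00 (below the 22.5% cap of C$39,240.00)
Interest: C$174,400.00 × ((1 + 0.004)^8 − 1) = C$174,400.00 × 0.0324516… = C$5,659.5594…
Penalties + interest = C$31,392.0000 + C$5,659.5594… = C$37,051.56

C$37,051.56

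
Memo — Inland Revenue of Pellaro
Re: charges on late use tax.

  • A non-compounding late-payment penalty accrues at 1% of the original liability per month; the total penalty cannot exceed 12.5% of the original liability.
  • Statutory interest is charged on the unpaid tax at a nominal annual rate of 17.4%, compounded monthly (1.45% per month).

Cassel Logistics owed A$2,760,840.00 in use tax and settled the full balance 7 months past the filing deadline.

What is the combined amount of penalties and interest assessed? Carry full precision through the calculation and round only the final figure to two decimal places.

Penalty: 7 × 1% × A$2,760,840.00 = A$193,258.80 (below the 12.5% cap of A$345,105.00)
Interest: A$2,760,840.00 × ((1 + 0.0145)^7 − 1) = A$2,760,840.00 × 0.1060235… = A$292,713.9545…
Penalties + interest = A$193,258.8000 + A$292,713.9545… = A$485,972.75

A$485,972.75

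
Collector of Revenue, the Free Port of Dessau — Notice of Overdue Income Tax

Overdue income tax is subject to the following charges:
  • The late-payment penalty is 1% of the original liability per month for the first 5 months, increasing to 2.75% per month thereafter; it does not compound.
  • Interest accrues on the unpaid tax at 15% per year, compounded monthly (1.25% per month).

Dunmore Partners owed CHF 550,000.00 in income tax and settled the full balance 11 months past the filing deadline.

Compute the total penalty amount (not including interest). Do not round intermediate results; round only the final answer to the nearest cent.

CHF 118,250.00

Penalty, months 1–5: 5 × 1% × CHF 550,000.00 = CHF 27,500.00
Penalty, months 6–11: 6 × 2.75% × CHF 550,000.00 = CHF 90,750.00
Total penalty = CHF 27,500.00 + CHF 90,750.00 = CHF 118,250.00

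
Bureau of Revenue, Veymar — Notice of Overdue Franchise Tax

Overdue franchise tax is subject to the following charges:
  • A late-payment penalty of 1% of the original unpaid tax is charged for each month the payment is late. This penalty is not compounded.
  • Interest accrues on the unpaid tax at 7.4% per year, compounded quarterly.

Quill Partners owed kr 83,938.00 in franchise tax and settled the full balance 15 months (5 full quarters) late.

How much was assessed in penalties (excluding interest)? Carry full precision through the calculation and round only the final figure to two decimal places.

Late-payment penalty = 1% × kr 83,938.00 × 15 mo = kr 12,590.70

kr 12,590.70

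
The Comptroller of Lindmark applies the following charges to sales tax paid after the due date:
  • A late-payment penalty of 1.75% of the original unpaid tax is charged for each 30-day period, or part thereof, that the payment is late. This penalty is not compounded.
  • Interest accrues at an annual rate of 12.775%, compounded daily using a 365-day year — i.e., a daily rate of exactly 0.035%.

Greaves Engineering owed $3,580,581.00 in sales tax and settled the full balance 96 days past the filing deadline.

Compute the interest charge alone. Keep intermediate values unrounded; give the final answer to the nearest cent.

$122,329.75

Interest: $3,580,581.00 × ((1 + 0.00035)^96 − 1) = $3,580,581.00 × 0.03416478… = $122,329.7484…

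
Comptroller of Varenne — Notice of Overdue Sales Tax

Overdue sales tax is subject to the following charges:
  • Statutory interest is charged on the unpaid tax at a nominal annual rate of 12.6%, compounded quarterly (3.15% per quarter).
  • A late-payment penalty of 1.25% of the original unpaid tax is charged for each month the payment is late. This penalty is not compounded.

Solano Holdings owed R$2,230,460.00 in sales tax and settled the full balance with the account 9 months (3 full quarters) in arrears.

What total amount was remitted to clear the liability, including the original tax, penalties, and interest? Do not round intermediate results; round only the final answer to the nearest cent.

Late-payment penalty = 1.25% × R$2,230,460.00 × 9 mo = R$250,926.75
Interest: R$2,230,460.00 × ((1 + 0.0315)^3 − 1) = R$2,230,460.00 × 0.0975080… = R$217,487.7068…
Total = R$2,230,460.00 + R$250,926.7500 + R$217,487.7068… = R$2,698,874.46

R$2,698,874.46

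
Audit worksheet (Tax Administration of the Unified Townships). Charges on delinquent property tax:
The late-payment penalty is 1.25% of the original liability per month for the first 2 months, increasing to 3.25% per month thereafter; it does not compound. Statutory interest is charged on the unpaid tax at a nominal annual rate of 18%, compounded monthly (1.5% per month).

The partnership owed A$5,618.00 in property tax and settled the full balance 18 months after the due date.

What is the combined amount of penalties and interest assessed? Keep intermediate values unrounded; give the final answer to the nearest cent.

A$4,788.45

Penalty, months 1–2: 2 × 1.25% × A$5,618.00 = A$140.45
Penalty, months 3–18: 16 × 3.25% × A$5,618.00 = A$2,921.36
Interest: A$5,618.00 × ((1 + 0.015)^18 − 1) = A$5,618.00 × 0.3073406… = A$1,726.6397…
Penalties + interest = A$3,061.8100 + A$1,726.6397… = A$4,788.45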